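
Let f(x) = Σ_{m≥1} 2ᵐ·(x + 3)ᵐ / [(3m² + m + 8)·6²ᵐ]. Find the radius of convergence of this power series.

R = 18

By the ratio test, |a_{m+1}/a_m| = [(3m² + m + 8)/(3(m+1)² + (m+1) + 8)] · 2/36 → 1/18.
Thus R = 1/(1/18) = 18.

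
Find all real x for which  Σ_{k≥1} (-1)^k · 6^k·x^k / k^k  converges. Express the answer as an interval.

(−∞, ∞)

Applying the root test, |a_k|^(1/k) = 6/k → 0.
Since the k-th root of |a_k| tends to 0, the series converges for all real x; R = ∞.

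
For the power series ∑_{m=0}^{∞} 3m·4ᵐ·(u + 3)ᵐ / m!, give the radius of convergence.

By the ratio test, |a_{m+1}/a_m| = 3(m+1)/3m · 4 · 1/(m+1) → 0.
Since the limit is 0 < 1 for every u, the series converges on all of ℝ and R = ∞.

R = ∞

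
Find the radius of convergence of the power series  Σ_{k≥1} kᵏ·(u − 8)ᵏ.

R = 0

Root test: |a_k|^(1/k) = k → ∞.
The root grows without bound, so R = 0 (convergence only at u = 8).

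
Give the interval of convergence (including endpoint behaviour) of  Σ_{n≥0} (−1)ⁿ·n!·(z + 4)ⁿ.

{-4}

Ratio test: |a_{n+1}/a_n| = (n+1) → ∞ as n → ∞.
Since the ratio → ∞, the series diverges for every z ≠ -4, and R = 0.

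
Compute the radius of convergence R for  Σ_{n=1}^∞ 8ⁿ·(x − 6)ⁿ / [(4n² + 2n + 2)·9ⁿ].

R = 9/8

By the ratio test, |a_{n+1}/a_n| = [(4n² + 2n + 2)/(4(n+1)² + 2(n+1) + 2)] · 8/9 → 8/9.
The series converges when 8/9 · |x − 6| < 1, giving R = 9/8.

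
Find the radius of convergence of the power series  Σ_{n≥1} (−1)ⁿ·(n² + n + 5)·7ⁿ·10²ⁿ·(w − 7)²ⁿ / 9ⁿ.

R = 3√7/70

Apply the ratio test: |a_{n+1}| / |a_n| = [((n+1)² + (n+1) + 5)/(n² + n + 5)] · 7·100/9, which tends to 700/9 as n → ∞.
Since the exponent of (w − 7) increases by 2 each term, convergence requires |w − 7|² < 9/700, hence R = 3√7/70.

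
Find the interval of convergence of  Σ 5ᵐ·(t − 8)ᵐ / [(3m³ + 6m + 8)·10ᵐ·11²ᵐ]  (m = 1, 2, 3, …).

[-234, 250]

The ratio of consecutive coefficients is [(3m³ + 6m + 8)/(3(m+1)³ + 6(m+1) + 8)] · 5/(10·121) → 1/242.
Thus R = 1/(1/242) = 242.
When t = 250, the terms are on the order of 1/m³, so the series converges absolutely by comparison with the p-series (p = 3 > 1).
Endpoint t = -234: the series is dominated by a constant times Σ 1/m³, which converges (p = 3 > 1).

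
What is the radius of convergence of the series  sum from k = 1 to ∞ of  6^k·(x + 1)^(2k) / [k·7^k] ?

Ratio test: |a_{k+1}/a_k| = [k/(k+1)] · 6/7 → 6/7 as k → ∞.
Successive powers of (x + 1) differ by 2, so the series converges when |x + 1|² · 6/7 < 1, i.e. |x + 1| < √(7/6). So R = √42/6.

R = √42/6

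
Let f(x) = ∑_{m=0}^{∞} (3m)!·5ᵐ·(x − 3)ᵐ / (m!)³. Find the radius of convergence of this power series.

By the ratio test, |a_{m+1}/a_m| = (3m+1)·(3m+2)·(3m+3)/(m+1)³ · 5 → 135.
Thus R = 1/(135) = 1/135.

R = 1/135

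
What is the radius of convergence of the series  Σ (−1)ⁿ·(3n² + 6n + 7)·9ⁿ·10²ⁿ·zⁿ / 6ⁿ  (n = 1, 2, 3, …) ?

R = 1/150

By the ratio test, |a_{n+1}/a_n| = [(3(n+1)² + 6(n+1) + 7)/(3n² + 6n + 7)] · 9·100/6 → 150.
Hence the series converges for |z| < 1/(150) = 1/150, so the radius of convergence is 1/150.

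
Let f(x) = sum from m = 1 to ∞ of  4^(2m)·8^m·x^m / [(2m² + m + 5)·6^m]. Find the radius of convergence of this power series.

R = 3/64

The ratio of consecutive coefficients is [(2m² + m + 5)/(2(m+1)² + (m+1) + 5)] · 16·8/6 → 64/3.
Hence the series converges for |x| < 1/(64/3) = 3/64, so the radius of convergence is 3/64.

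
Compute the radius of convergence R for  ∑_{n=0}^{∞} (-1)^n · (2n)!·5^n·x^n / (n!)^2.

R = 1/20

The ratio of consecutive coefficients is (2n+1)·(2n+2)/(n+1)² · 5 → 20.
Thus R = 1/(20) = 1/20.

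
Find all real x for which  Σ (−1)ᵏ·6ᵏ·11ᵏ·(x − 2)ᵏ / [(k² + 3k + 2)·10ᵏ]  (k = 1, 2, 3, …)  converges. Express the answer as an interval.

[61/33, 71/33]

Apply the ratio test: |a_{k+1}| / |a_k| = [(k² + 3k + 2)/((k+1)² + 3(k+1) + 2)] · 6·11/10, which tends to 33/5 as k → ∞.
Hence the series converges for |x − 2| < 1/(33/5) = 5/33, so the radius of convergence is 5/33.
When x = 71/33, absolute convergence follows by limit comparison with Σ 1/k².
Check x = 61/33: absolute convergence follows by limit comparison with Σ 1/k².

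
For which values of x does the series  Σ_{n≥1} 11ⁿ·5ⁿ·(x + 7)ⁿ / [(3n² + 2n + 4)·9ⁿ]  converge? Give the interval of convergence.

[-394/55, -376/55]

Apply the ratio test: |a_{n+1}| / |a_n| = [(3n² + 2n + 4)/(3(n+1)² + 2(n+1) + 4)] · 11·5/9, which tends to 55/9 as n → ∞.
The series converges when 55/9 · |x + 7| < 1, giving R = 9/55.
Endpoint x = -376/55: the terms are on the order of 1/n², so the series converges absolutely by comparison with the p-series (p = 2 > 1).
At x = -394/55: the series is dominated by a constant times Σ 1/n², which converges (p = 2 > 1).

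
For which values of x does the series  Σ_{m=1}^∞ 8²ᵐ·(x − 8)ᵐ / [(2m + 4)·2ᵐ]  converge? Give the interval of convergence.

The ratio of consecutive coefficients is [(2m + 4)/(2(m+1) + 4)] · 64/2 → 32.
Hence the series converges for |x − 8| < 1/(32) = 1/32, so the radius of convergence is 1/32.
Endpoint x = 257/32: the terms behave like c/m; limit comparison with the harmonic series gives divergence.
When x = 255/32, the terms alternate in sign and decrease monotonically to 0 in absolute value (size ~ c/m), so the alternating series test gives convergence.

[255/32, 257/32)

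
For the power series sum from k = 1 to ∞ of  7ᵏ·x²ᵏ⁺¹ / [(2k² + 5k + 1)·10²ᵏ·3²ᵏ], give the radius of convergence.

The ratio of consecutive coefficients is [(2k² + 5k + 1)/(2(k+1)² + 5(k+1) + 1)] · 7/(100·9) → 7/900.
Since the exponent of x increases by 2 each term, convergence requires |x|² < 900/7, hence R = 30√7/7.

R = 30√7/7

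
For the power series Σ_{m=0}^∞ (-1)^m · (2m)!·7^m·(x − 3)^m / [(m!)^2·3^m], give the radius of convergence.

The ratio of consecutive coefficients is (2m+1)·(2m+2)/(m+1)² · 7/3 → 28/3.
Thus R = 1/(28/3) = 3/28.

R = 3/28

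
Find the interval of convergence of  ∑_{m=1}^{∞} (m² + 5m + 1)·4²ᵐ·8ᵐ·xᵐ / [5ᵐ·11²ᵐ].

Apply the ratio test: |a_{m+1}| / |a_m| = [((m+1)² + 5(m+1) + 1)/(m² + 5m + 1)] · 16·8/(5·121), which tends to 128/605 as m → ∞.
Hence the series converges for |x| < 1/(128/605) = 605/128, so the radius of convergence is 605/128.
Endpoint x = 605/128: the m-th term does not approach 0; divergence by the term test.
At x = -605/128: the m-th term does not approach 0; divergence by the term test.

(-605/128, 605/128)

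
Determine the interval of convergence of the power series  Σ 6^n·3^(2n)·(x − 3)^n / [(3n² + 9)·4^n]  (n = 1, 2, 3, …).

[79/27, 83/27]

By the ratio test, |a_{n+1}/a_n| = [(3n² + 9)/(3(n+1)² + 9)] · 6·9/4 → 27/2.
Thus R = 1/(27/2) = 2/27.
Endpoint x = 83/27: the terms are on the order of 1/n², so the series converges absolutely by comparison with the p-series (p = 2 > 1).
When x = 79/27, the series is dominated by a constant times Σ 1/n², which converges (p = 2 > 1).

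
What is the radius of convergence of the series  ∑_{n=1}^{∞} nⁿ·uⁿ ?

R = 0

Applying the root test, |a_n|^(1/n) = n → ∞.
Since the n-th root of |a_n| is unbounded, the series converges only at u = 0; R = 0.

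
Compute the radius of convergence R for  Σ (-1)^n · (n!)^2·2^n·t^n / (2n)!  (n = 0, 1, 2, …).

R = 2

Apply the ratio test: |a_{n+1}| / |a_n| = (n+1)²/[(2n+1)·(2n+2)] · 2, which tends to 1/2 as n → ∞.
The series converges when 1/2 · |t| < 1, giving R = 2.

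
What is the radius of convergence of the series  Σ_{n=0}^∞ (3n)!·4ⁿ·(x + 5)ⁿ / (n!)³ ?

R = 1/108

Apply the ratio test: |a_{n+1}| / |a_n| = (3n+1)·(3n+2)·(3n+3)/(n+1)³ · 4, which tends to 108 as n → ∞.
The series converges when 108 · |x + 5| < 1, giving R = 1/108.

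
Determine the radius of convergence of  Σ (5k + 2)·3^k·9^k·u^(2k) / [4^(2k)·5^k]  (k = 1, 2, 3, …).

R = 4√15/9

By the ratio test, |a_{k+1}/a_k| = [(5(k+1) + 2)/(5k + 2)] · 3·9/(16·5) → 27/80.
Writing y = u², the series in y has radius 80/27, so |u| < √(80/27) and R = 4√15/9.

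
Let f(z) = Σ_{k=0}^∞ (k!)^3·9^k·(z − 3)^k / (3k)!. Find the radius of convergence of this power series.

R = 3

Ratio test: |a_{k+1}/a_k| = (k+1)³/[(3k+1)·(3k+2)·(3k+3)] · 9 → 1/3 as k → ∞.
The series converges when 1/3 · |z − 3| < 1, giving R = 3.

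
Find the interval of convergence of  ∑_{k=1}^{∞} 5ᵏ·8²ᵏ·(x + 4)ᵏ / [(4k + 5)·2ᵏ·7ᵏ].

[-647/160, -633/160)

Ratio test: |a_{k+1}/a_k| = [(4k + 5)/(4(k+1) + 5)] · 5·64/(2·7) → 160/7 as k → ∞.
The series converges when 160/7 · |x + 4| < 1, giving R = 7/160.
Endpoint x = -633/160: the terms are asymptotic to a nonzero constant times 1/k, so the series diverges by limit comparison with Σ 1/k.
At x = -647/160: the terms alternate in sign and decrease monotonically to 0 in absolute value (size ~ c/k), so the alternating series test gives convergence.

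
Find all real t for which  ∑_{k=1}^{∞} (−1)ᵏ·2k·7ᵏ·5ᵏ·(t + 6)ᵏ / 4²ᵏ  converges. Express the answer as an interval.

By the ratio test, |a_{k+1}/a_k| = [2(k+1)/2k] · 7·5/16 → 35/16.
Thus R = 1/(35/16) = 16/35.
At t = -194/35: the terms have absolute value of order k, which does not tend to 0, so the series diverges by the divergence test.
Endpoint t = -226/35: the terms have absolute value of order k, which does not tend to 0, so the series diverges by the divergence test.

(-226/35, -194/35)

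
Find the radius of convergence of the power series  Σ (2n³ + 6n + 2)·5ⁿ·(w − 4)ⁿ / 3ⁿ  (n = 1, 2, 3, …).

R = 3/5

The ratio of consecutive coefficients is [(2(n+1)³ + 6(n+1) + 2)/(2n³ + 6n + 2)] · 5/3 → 5/3.
Thus R = 1/(5/3) = 3/5.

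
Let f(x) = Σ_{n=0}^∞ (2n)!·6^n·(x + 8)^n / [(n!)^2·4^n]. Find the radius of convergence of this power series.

By the ratio test, |a_{n+1}/a_n| = (2n+1)·(2n+2)/(n+1)² · 6/4 → 6.
Convergence for |x + 8| · 6 < 1, i.e. |x + 8| < 1/6. So R = 1/6.

R = 1/6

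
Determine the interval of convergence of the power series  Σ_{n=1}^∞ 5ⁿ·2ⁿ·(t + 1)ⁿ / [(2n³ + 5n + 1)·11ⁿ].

Ratio test: |a_{n+1}/a_n| = [(2n³ + 5n + 1)/(2(n+1)³ + 5(n+1) + 1)] · 5·2/11 → 10/11 as n → ∞.
Convergence for |t + 1| · 10/11 < 1, i.e. |t + 1| < 11/10. So R = 11/10.
When t = 1/10, the series is dominated by a constant times Σ 1/n³, which converges (p = 3 > 1).
Check t = -21/10: the terms are on the order of 1/n³, so the series converges absolutely by comparison with the p-series (p = 3 > 1).

[-21/10, 1/10]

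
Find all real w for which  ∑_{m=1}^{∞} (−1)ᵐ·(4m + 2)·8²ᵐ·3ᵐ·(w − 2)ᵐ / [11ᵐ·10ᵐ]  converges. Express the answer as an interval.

Ratio test: |a_{m+1}/a_m| = [(4(m+1) + 2)/(4m + 2)] · 64·3/(11·10) → 96/55 as m → ∞.
Hence the series converges for |w − 2| < 1/(96/55) = 55/96, so the radius of convergence is 55/96.
Check w = 247/96: the terms have absolute value of order m, which does not tend to 0, so the series diverges by the divergence test.
Endpoint w = 137/96: the m-th term does not approach 0; divergence by the term test.

(137/96, 247/96)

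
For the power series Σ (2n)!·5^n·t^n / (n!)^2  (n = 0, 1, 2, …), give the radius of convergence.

R = 1/20

Ratio test: |a_{n+1}/a_n| = (2n+1)·(2n+2)/(n+1)² · 5 → 20 as n → ∞.
The series converges when 20 · |t| < 1, giving R = 1/20.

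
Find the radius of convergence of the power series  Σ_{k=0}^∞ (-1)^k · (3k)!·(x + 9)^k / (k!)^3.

The ratio of consecutive coefficients is (3k+1)·(3k+2)·(3k+3)/(k+1)³ → 27.
Thus R = 1/(27) = 1/27.

R = 1/27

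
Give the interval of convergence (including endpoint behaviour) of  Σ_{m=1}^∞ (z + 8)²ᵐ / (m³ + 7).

[-9, -7]

Apply the ratio test: |a_{m+1}| / |a_m| = (m³ + 7)/((m+1)³ + 7), which tends to 1 as m → ∞.
Writing y = (z + 8)², the series in y has radius 1, so |z + 8| < √(1) = 1 and R = 1.
Endpoint z = -7: the series is dominated by a constant times Σ 1/m³, which converges (p = 3 > 1).
When z = -9, the terms are on the order of 1/m³, so the series converges absolutely by comparison with the p-series (p = 3 > 1).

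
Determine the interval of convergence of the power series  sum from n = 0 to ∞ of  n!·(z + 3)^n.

{-3}

Apply the ratio test: |a_{n+1}| / |a_n| = (n+1), which tends to ∞ as n → ∞.
The terms grow without bound for any (z + 3) ≠ 0, so R = 0 (convergence only at z = -3).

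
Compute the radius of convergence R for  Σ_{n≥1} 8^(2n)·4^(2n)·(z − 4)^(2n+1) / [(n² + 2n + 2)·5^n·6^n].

Apply the ratio test: |a_{n+1}| / |a_n| = [(n² + 2n + 2)/((n+1)² + 2(n+1) + 2)] · 64·16/(5·6), which tends to 512/15 as n → ∞.
Since the exponent of (z − 4) increases by 2 each term, convergence requires |z − 4|² < 15/512, hence R = √30/32.

R = √30/32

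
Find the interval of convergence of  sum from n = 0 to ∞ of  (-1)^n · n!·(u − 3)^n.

{3}

Ratio test: |a_{n+1}/a_n| = (n+1) → ∞ as n → ∞.
The ratio grows without bound, so the series diverges whenever (u − 3) ≠ 0; it converges only at u = 3. R = 0.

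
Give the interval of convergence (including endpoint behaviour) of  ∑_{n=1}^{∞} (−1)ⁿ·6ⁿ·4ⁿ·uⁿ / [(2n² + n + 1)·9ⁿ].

[-3/8, 3/8]

The ratio of consecutive coefficients is [(2n² + n + 1)/(2(n+1)² + (n+1) + 1)] · 6·4/9 → 8/3.
The series converges when 8/3 · |u| < 1, giving R = 3/8.
At u = 3/8: the terms are on the order of 1/n², so the series converges absolutely by comparison with the p-series (p = 2 > 1).
Check u = -3/8: the series is dominated by a constant times Σ 1/n², which converges (p = 2 > 1).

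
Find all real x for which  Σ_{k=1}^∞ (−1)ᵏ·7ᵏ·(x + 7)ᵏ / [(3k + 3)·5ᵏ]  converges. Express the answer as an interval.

(-54/7, -44/7]

Ratio test: |a_{k+1}/a_k| = [(3k + 3)/(3(k+1) + 3)] · 7/5 → 7/5 as k → ∞.
Thus R = 1/(7/5) = 5/7.
Endpoint x = -44/7: an alternating series whose terms decrease to 0 in absolute value, so it converges by the Leibniz criterion.
At x = -54/7: the terms are asymptotic to a nonzero constant times 1/k, so the series diverges by limit comparison with Σ 1/k.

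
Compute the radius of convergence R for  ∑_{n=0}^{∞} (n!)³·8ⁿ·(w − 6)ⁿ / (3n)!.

R = 27/8

By the ratio test, |a_{n+1}/a_n| = (n+1)³/[(3n+1)·(3n+2)·(3n+3)] · 8 → 8/27.
Hence the series converges for |w − 6| < 1/(8/27) = 27/8, so the radius of convergence is 27/8.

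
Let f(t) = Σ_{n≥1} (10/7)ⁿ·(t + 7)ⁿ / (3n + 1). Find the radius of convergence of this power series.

Ratio test: |a_{n+1}/a_n| = [(3n + 1)/(3(n+1) + 1)] · 10/7 → 10/7 as n → ∞.
Hence the series converges for |t + 7| < 1/(10/7) = 7/10, so the radius of convergence is 7/10.

R = 7/10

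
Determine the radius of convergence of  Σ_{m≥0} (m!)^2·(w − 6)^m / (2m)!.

The ratio of consecutive coefficients is (m+1)²/[(2m+1)·(2m+2)] → 1/4.
The series converges when 1/4 · |w − 6| < 1, giving R = 4.

R = 4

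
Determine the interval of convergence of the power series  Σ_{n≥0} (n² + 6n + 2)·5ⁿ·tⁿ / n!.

By the ratio test, |a_{n+1}/a_n| = ((n+1)² + 6(n+1) + 2)/(n² + 6n + 2) · 5 · 1/(n+1) → 0.
The limit is 0, so the series converges for all t; R = ∞.

(−∞, ∞)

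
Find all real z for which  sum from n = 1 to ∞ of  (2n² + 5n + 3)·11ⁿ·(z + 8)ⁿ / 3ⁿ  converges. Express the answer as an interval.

(-91/11, -85/11)

Apply the ratio test: |a_{n+1}| / |a_n| = [(2(n+1)² + 5(n+1) + 3)/(2n² + 5n + 3)] · 11/3, which tends to 11/3 as n → ∞.
Thus R = 1/(11/3) = 3/11.
Check z = -85/11: the terms do not tend to 0, so the series diverges.
At z = -91/11: the n-th term does not approach 0; divergence by the term test.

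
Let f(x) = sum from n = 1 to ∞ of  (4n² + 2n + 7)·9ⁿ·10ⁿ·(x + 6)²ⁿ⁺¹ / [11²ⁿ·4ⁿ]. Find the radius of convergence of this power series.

R = 11√10/15

By the ratio test, |a_{n+1}/a_n| = [(4(n+1)² + 2(n+1) + 7)/(4n² + 2n + 7)] · 9·10/(121·4) → 45/242.
Since the exponent of (x + 6) increases by 2 each term, convergence requires |x + 6|² < 242/45, hence R = 11√10/15.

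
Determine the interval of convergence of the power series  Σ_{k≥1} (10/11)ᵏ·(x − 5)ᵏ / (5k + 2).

[39/10, 61/10)

The ratio of consecutive coefficients is [(5k + 2)/(5(k+1) + 2)] · 10/11 → 10/11.
Thus R = 1/(10/11) = 11/10.
When x = 61/10, the terms behave like c/k; limit comparison with the harmonic series gives divergence.
Endpoint x = 39/10: an alternating series whose terms decrease to 0 in absolute value, so it converges by the Leibniz criterion.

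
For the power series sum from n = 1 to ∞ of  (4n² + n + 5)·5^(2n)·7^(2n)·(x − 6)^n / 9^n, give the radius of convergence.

R = 9/1225

By the ratio test, |a_{n+1}/a_n| = [(4(n+1)² + (n+1) + 5)/(4n² + n + 5)] · 25·49/9 → 1225/9.
Convergence for |x − 6| · 1225/9 < 1, i.e. |x − 6| < 9/1225. So R = 9/1225.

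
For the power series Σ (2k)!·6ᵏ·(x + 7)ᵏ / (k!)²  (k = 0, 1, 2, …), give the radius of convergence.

R = 1/24

Apply the ratio test: |a_{k+1}| / |a_k| = (2k+1)·(2k+2)/(k+1)² · 6, which tends to 24 as k → ∞.
The series converges when 24 · |x + 7| < 1, giving R = 1/24.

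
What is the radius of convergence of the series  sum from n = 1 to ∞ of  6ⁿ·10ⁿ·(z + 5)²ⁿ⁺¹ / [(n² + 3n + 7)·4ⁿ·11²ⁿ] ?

R = 11√15/15

The ratio of consecutive coefficients is [(n² + 3n + 7)/((n+1)² + 3(n+1) + 7)] · 6·10/(4·121) → 15/121.
Writing y = (z + 5)², the series in y has radius 121/15, so |z + 5| < √(121/15) and R = 11√15/15.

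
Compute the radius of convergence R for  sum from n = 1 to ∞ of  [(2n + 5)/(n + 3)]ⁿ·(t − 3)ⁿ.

Applying the root test, |a_n|^(1/n) = (2n + 5)/(n + 3) → 2.
The series converges when 2 · |t − 3| < 1, giving R = 1/2.

R = 1/2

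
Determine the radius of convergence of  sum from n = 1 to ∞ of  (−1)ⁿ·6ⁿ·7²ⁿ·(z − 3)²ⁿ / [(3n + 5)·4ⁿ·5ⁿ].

Ratio test: |a_{n+1}/a_n| = [(3n + 5)/(3(n+1) + 5)] · 6·49/(4·5) → 147/10 as n → ∞.
Since the exponent of (z − 3) increases by 2 each term, convergence requires |z − 3|² < 10/147, hence R = √30/21.

R = √30/21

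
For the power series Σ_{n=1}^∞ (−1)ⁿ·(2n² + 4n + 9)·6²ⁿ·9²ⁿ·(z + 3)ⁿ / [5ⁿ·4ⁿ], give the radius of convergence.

R = 5/729

The ratio of consecutive coefficients is [(2(n+1)² + 4(n+1) + 9)/(2n² + 4n + 9)] · 36·81/(5·4) → 729/5.
Convergence for |z + 3| · 729/5 < 1, i.e. |z + 3| < 5/729. So R = 5/729.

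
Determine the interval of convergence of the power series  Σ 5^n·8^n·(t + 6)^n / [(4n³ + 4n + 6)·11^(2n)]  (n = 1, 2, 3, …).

[-361/40, -119/40]

By the ratio test, |a_{n+1}/a_n| = [(4n³ + 4n + 6)/(4(n+1)³ + 4(n+1) + 6)] · 5·8/121 → 40/121.
Hence the series converges for |t + 6| < 1/(40/121) = 121/40, so the radius of convergence is 121/40.
Check t = -119/40: absolute convergence follows by limit comparison with Σ 1/n³.
When t = -361/40, the terms are on the order of 1/n³, so the series converges absolutely by comparison with the p-series (p = 3 > 1).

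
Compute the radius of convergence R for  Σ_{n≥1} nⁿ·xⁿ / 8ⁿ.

R = 0

Applying the root test, |a_n|^(1/n) = n/8 → ∞.
Since the n-th root of |a_n| is unbounded, the series converges only at x = 0; R = 0.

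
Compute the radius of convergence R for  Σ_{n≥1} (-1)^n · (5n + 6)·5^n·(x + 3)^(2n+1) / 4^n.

The ratio of consecutive coefficients is [(5(n+1) + 6)/(5n + 6)] · 5/4 → 5/4.
Writing y = (x + 3)², the series in y has radius 4/5, so |x + 3| < √(4/5) and R = 2√5/5.

R = 2√5/5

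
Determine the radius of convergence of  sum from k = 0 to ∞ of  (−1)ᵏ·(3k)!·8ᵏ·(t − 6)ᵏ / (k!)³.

The ratio of consecutive coefficients is (3k+1)·(3k+2)·(3k+3)/(k+1)³ · 8 → 216.
The series converges when 216 · |t − 6| < 1, giving R = 1/216.

R = 1/216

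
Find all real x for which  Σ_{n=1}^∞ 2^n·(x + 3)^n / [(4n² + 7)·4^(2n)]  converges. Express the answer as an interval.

[-11, 5]

By the ratio test, |a_{n+1}/a_n| = [(4n² + 7)/(4(n+1)² + 7)] · 2/16 → 1/8.
The series converges when 1/8 · |x + 3| < 1, giving R = 8.
When x = 5, the series is dominated by a constant times Σ 1/n², which converges (p = 2 > 1).
At x = -11: absolute convergence follows by limit comparison with Σ 1/n².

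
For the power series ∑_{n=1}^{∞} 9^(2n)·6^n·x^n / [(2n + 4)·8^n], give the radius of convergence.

Ratio test: |a_{n+1}/a_n| = [(2n + 4)/(2(n+1) + 4)] · 81·6/8 → 243/4 as n → ∞.
Convergence for |x| · 243/4 < 1, i.e. |x| < 4/243. So R = 4/243.

R = 4/243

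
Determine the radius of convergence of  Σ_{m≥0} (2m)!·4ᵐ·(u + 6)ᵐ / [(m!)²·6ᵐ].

R = 3/8

The ratio of consecutive coefficients is (2m+1)·(2m+2)/(m+1)² · 4/6 → 8/3.
Convergence for |u + 6| · 8/3 < 1, i.e. |u + 6| < 3/8. So R = 3/8.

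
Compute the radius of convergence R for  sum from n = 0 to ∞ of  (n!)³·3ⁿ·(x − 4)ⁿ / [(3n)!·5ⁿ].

R = 45

Ratio test: |a_{n+1}/a_n| = (n+1)³/[(3n+1)·(3n+2)·(3n+3)] · 3/5 → 1/45 as n → ∞.
Hence the series converges for |x − 4| < 1/(1/45) = 45, so the radius of convergence is 45.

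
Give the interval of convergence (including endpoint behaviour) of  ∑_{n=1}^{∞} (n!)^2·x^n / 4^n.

Apply the ratio test: |a_{n+1}| / |a_n| = (n+1)² · 1/4, which tends to ∞ as n → ∞.
The terms grow without bound for any x ≠ 0, so R = 0 (convergence only at x = 0).

{0}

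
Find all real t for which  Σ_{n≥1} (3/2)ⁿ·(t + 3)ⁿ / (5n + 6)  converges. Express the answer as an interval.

[-11/3, -7/3)

Apply the ratio test: |a_{n+1}| / |a_n| = [(5n + 6)/(5(n+1) + 6)] · 3/2, which tends to 3/2 as n → ∞.
The series converges when 3/2 · |t + 3| < 1, giving R = 2/3.
Endpoint t = -7/3: comparison with the harmonic series Σ 1/n shows the series diverges.
Check t = -11/3: the terms alternate in sign and decrease monotonically to 0 in absolute value (size ~ c/n), so the alternating series test gives convergence.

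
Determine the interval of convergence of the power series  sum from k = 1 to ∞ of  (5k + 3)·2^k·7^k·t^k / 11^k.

(-11/14, 11/14)

The ratio of consecutive coefficients is [(5(k+1) + 3)/(5k + 3)] · 2·7/11 → 14/11.
Thus R = 1/(14/11) = 11/14.
Endpoint t = 11/14: the k-th term does not approach 0; divergence by the term test.
When t = -11/14, the terms have absolute value of order k, which does not tend to 0, so the series diverges by the divergence test.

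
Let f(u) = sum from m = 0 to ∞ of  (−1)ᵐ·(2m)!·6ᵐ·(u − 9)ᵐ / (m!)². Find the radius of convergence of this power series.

R = 1/24

Ratio test: |a_{m+1}/a_m| = (2m+1)·(2m+2)/(m+1)² · 6 → 24 as m → ∞.
Convergence for |u − 9| · 24 < 1, i.e. |u − 9| < 1/24. So R = 1/24.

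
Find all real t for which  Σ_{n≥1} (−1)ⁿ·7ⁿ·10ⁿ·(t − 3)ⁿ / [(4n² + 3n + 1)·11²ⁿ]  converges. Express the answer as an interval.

[89/70, 331/70]

Ratio test: |a_{n+1}/a_n| = [(4n² + 3n + 1)/(4(n+1)² + 3(n+1) + 1)] · 7·10/121 → 70/121 as n → ∞.
Thus R = 1/(70/121) = 121/70.
At t = 331/70: the series is dominated by a constant times Σ 1/n², which converges (p = 2 > 1).
At t = 89/70: absolute convergence follows by limit comparison with Σ 1/n².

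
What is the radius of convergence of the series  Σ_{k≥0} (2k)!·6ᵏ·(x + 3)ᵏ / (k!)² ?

Apply the ratio test: |a_{k+1}| / |a_k| = (2k+1)·(2k+2)/(k+1)² · 6, which tends to 24 as k → ∞.
Hence the series converges for |x + 3| < 1/(24) = 1/24, so the radius of convergence is 1/24.

R = 1/24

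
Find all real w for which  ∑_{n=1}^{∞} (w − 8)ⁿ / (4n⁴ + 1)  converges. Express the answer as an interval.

[7, 9]

The ratio of consecutive coefficients is (4n⁴ + 1)/(4(n+1)⁴ + 1) → 1.
Hence R = 1.
Endpoint w = 9: absolute convergence follows by limit comparison with Σ 1/n⁴.
Check w = 7: the terms are on the order of 1/n⁴, so the series converges absolutely by comparison with the p-series (p = 4 > 1).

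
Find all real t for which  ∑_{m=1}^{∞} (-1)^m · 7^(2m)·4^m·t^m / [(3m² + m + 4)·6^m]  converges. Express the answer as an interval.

The ratio of consecutive coefficients is [(3m² + m + 4)/(3(m+1)² + (m+1) + 4)] · 49·4/6 → 98/3.
Thus R = 1/(98/3) = 3/98.
Endpoint t = 3/98: absolute convergence follows by limit comparison with Σ 1/m².
At t = -3/98: the series is dominated by a constant times Σ 1/m², which converges (p = 2 > 1).

[-3/98, 3/98]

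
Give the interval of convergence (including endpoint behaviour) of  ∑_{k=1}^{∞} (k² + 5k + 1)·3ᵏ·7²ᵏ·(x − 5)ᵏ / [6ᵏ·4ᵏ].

(237/49, 253/49)

By the ratio test, |a_{k+1}/a_k| = [((k+1)² + 5(k+1) + 1)/(k² + 5k + 1)] · 3·49/(6·4) → 49/8.
The series converges when 49/8 · |x − 5| < 1, giving R = 8/49.
At x = 253/49: the terms do not tend to 0, so the series diverges.
Check x = 237/49: the terms have absolute value of order k², which does not tend to 0, so the series diverges by the divergence test.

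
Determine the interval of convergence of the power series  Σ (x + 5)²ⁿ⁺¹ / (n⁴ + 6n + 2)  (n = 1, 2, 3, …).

[-6, -4]

The ratio of consecutive coefficients is (n⁴ + 6n + 2)/((n+1)⁴ + 6(n+1) + 2) → 1.
Writing y = (x + 5)², the series in y has radius 1, so |x + 5| < √(1) = 1 and R = 1.
When x = -4, absolute convergence follows by limit comparison with Σ 1/n⁴.
At x = -6: the series is dominated by a constant times Σ 1/n⁴, which converges (p = 4 > 1).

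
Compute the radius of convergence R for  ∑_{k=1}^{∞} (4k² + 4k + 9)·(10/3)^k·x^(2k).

Apply the ratio test: |a_{k+1}| / |a_k| = [(4(k+1)² + 4(k+1) + 9)/(4k² + 4k + 9)] · 10/3, which tends to 10/3 as k → ∞.
Successive powers of x differ by 2, so the series converges when |x|² · 10/3 < 1, i.e. |x| < √(3/10). So R = √30/10.

R = √30/10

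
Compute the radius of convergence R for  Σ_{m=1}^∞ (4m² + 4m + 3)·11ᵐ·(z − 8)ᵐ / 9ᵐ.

R = 9/11

By the ratio test, |a_{m+1}/a_m| = [(4(m+1)² + 4(m+1) + 3)/(4m² + 4m + 3)] · 11/9 → 11/9.
Convergence for |z − 8| · 11/9 < 1, i.e. |z − 8| < 9/11. So R = 9/11.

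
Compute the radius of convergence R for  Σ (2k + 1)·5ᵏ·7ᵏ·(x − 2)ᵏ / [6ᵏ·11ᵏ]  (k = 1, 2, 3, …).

The ratio of consecutive coefficients is [(2(k+1) + 1)/(2k + 1)] · 5·7/(6·11) → 35/66.
The series converges when 35/66 · |x − 2| < 1, giving R = 66/35.

R = 66/35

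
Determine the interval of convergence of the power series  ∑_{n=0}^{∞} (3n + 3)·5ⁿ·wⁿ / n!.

Ratio test: |a_{n+1}/a_n| = (3(n+1) + 3)/(3n + 3) · 5 · 1/(n+1) → 0 as n → ∞.
Since the limit is 0 < 1 for every w, the series converges on all of ℝ and R = ∞.

(−∞, ∞)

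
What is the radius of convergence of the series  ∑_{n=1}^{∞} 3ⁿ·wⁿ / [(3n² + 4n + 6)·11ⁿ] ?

R = 11/3

Ratio test: |a_{n+1}/a_n| = [(3n² + 4n + 6)/(3(n+1)² + 4(n+1) + 6)] · 3/11 → 3/11 as n → ∞.
Convergence for |w| · 3/11 < 1, i.e. |w| < 11/3. So R = 11/3.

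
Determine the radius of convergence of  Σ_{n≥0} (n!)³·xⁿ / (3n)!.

Apply the ratio test: |a_{n+1}| / |a_n| = (n+1)³/[(3n+1)·(3n+2)·(3n+3)], which tends to 1/27 as n → ∞.
Hence the series converges for |x| < 1/(1/27) = 27, so the radius of convergence is 27.

R = 27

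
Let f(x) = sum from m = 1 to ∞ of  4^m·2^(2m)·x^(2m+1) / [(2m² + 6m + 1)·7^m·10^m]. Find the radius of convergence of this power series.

R = √70/4

By the ratio test, |a_{m+1}/a_m| = [(2m² + 6m + 1)/(2(m+1)² + 6(m+1) + 1)] · 4·4/(7·10) → 8/35.
Since the exponent of x increases by 2 each term, convergence requires |x|² < 35/8, hence R = √70/4.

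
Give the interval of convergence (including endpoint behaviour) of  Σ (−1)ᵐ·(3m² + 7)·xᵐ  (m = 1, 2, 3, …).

(-1, 1)

The ratio of consecutive coefficients is (3(m+1)² + 7)/(3m² + 7) → 1.
So the series converges when |x| < 1 and diverges when |x| > 1; R = 1.
Endpoint x = 1: the terms have absolute value of order m², which does not tend to 0, so the series diverges by the divergence test.
When x = -1, the terms do not tend to 0, so the series diverges.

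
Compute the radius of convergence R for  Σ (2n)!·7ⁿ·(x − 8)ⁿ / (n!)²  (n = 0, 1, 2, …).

R = 1/28

The ratio of consecutive coefficients is (2n+1)·(2n+2)/(n+1)² · 7 → 28.
Hence the series converges for |x − 8| < 1/(28) = 1/28, so the radius of convergence is 1/28.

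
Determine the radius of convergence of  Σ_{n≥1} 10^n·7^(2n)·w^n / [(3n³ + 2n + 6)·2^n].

R = 1/245

Ratio test: |a_{n+1}/a_n| = [(3n³ + 2n + 6)/(3(n+1)³ + 2(n+1) + 6)] · 10·49/2 → 245 as n → ∞.
Convergence for |w| · 245 < 1, i.e. |w| < 1/245. So R = 1/245.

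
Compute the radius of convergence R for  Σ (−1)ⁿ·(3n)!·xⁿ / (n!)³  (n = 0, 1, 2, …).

R = 1/27

Ratio test: |a_{n+1}/a_n| = (3n+1)·(3n+2)·(3n+3)/(n+1)³ → 27 as n → ∞.
The series converges when 27 · |x| < 1, giving R = 1/27.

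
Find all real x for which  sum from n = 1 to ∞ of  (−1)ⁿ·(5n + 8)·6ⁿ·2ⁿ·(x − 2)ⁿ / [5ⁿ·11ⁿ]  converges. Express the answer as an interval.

(-31/12, 79/12)

By the ratio test, |a_{n+1}/a_n| = [(5(n+1) + 8)/(5n + 8)] · 6·2/(5·11) → 12/55.
The series converges when 12/55 · |x − 2| < 1, giving R = 55/12.
Endpoint x = 79/12: the n-th term does not approach 0; divergence by the term test.
At x = -31/12: the n-th term does not approach 0; divergence by the term test.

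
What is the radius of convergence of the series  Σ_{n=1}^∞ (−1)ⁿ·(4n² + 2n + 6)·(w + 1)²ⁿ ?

R = 1

The ratio of consecutive coefficients is (4(n+1)² + 2(n+1) + 6)/(4n² + 2n + 6) → 1.
Successive powers of (w + 1) differ by 2, so the series converges when |w + 1|² · 1 < 1, i.e. |w + 1| < √(1) = 1. So R = 1.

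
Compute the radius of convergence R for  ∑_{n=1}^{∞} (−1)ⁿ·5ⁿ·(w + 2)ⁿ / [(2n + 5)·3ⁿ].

R = 3/5

Apply the ratio test: |a_{n+1}| / |a_n| = [(2n + 5)/(2(n+1) + 5)] · 5/3, which tends to 5/3 as n → ∞.
Thus R = 1/(5/3) = 3/5.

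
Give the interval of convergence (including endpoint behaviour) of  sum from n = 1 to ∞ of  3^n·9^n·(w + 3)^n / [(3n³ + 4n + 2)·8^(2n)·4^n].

[-337/27, 175/27]

By the ratio test, |a_{n+1}/a_n| = [(3n³ + 4n + 2)/(3(n+1)³ + 4(n+1) + 2)] · 3·9/(64·4) → 27/256.
The series converges when 27/256 · |w + 3| < 1, giving R = 256/27.
When w = 175/27, the series is dominated by a constant times Σ 1/n³, which converges (p = 3 > 1).
At w = -337/27: the terms are on the order of 1/n³, so the series converges absolutely by comparison with the p-series (p = 3 > 1).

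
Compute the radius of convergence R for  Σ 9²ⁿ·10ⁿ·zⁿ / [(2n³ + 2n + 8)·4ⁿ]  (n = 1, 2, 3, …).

R = 2/405

The ratio of consecutive coefficients is [(2n³ + 2n + 8)/(2(n+1)³ + 2(n+1) + 8)] · 81·10/4 → 405/2.
Convergence for |z| · 405/2 < 1, i.e. |z| < 2/405. So R = 2/405.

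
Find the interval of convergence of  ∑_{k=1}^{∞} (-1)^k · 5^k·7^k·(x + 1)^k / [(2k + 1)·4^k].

Apply the ratio test: |a_{k+1}| / |a_k| = [(2k + 1)/(2(k+1) + 1)] · 5·7/4, which tends to 35/4 as k → ∞.
Thus R = 1/(35/4) = 4/35.
Check x = -31/35: convergence follows from the alternating series test (terms decrease monotonically to 0).
Endpoint x = -39/35: the terms behave like c/k; limit comparison with the harmonic series gives divergence.

(-39/35, -31/35]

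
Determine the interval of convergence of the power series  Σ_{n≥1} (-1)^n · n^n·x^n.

{0}

Applying the root test, |a_n|^(1/n) = n → ∞.
The root grows without bound, so R = 0 (convergence only at x = 0).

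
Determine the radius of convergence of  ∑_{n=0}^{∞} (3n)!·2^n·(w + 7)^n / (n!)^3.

R = 1/54

Apply the ratio test: |a_{n+1}| / |a_n| = (3n+1)·(3n+2)·(3n+3)/(n+1)³ · 2, which tends to 54 as n → ∞.
Thus R = 1/(54) = 1/54.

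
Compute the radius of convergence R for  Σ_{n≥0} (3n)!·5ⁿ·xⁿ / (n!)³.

R = 1/135

Apply the ratio test: |a_{n+1}| / |a_n| = (3n+1)·(3n+2)·(3n+3)/(n+1)³ · 5, which tends to 135 as n → ∞.
Hence the series converges for |x| < 1/(135) = 1/135, so the radius of convergence is 1/135.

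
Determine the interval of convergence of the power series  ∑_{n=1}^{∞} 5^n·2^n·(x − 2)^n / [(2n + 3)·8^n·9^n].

By the ratio test, |a_{n+1}/a_n| = [(2n + 3)/(2(n+1) + 3)] · 5·2/(8·9) → 5/36.
Convergence for |x − 2| · 5/36 < 1, i.e. |x − 2| < 36/5. So R = 36/5.
At x = 46/5: the terms are asymptotic to a nonzero constant times 1/n, so the series diverges by limit comparison with Σ 1/n.
Check x = -26/5: an alternating series whose terms decrease to 0 in absolute value, so it converges by the Leibniz criterion.

[-26/5, 46/5)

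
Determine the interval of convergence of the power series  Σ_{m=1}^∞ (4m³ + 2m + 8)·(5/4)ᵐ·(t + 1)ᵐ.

(-9/5, -1/5)

By the ratio test, |a_{m+1}/a_m| = [(4(m+1)³ + 2(m+1) + 8)/(4m³ + 2m + 8)] · 5/4 → 5/4.
Hence the series converges for |t + 1| < 1/(5/4) = 4/5, so the radius of convergence is 4/5.
Check t = -1/5: the m-th term does not approach 0; divergence by the term test.
Endpoint t = -9/5: the terms have absolute value of order m³, which does not tend to 0, so the series diverges by the divergence test.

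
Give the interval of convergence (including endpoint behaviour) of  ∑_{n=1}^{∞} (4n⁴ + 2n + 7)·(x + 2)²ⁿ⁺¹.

By the ratio test, |a_{n+1}/a_n| = (4(n+1)⁴ + 2(n+1) + 7)/(4n⁴ + 2n + 7) → 1.
Since the exponent of (x + 2) increases by 2 each term, convergence requires |x + 2|² < 1, hence R = 1.
Endpoint x = -1: the terms do not tend to 0, so the series diverges.
Endpoint x = -3: the terms have absolute value of order n⁴, which does not tend to 0, so the series diverges by the divergence test.

(-3, -1)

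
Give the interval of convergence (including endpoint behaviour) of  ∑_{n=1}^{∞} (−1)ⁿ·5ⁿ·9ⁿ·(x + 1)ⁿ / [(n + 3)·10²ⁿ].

By the ratio test, |a_{n+1}/a_n| = [(n + 3)/((n+1) + 3)] · 5·9/100 → 9/20.
Hence the series converges for |x + 1| < 1/(9/20) = 20/9, so the radius of convergence is 20/9.
Endpoint x = 11/9: an alternating series whose terms decrease to 0 in absolute value, so it converges by the Leibniz criterion.
When x = -29/9, the terms behave like c/n; limit comparison with the harmonic series gives divergence.

(-29/9, 11/9]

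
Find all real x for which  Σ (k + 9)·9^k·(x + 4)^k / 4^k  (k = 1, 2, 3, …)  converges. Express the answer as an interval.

By the ratio test, |a_{k+1}/a_k| = [((k+1) + 9)/(k + 9)] · 9/4 → 9/4.
Convergence for |x + 4| · 9/4 < 1, i.e. |x + 4| < 4/9. So R = 4/9.
Check x = -32/9: the k-th term does not approach 0; divergence by the term test.
Endpoint x = -40/9: the k-th term does not approach 0; divergence by the term test.

(-40/9, -32/9)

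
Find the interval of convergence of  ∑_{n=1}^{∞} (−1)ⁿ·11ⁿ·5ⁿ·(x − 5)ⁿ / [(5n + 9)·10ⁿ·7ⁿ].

By the ratio test, |a_{n+1}/a_n| = [(5n + 9)/(5(n+1) + 9)] · 11·5/(10·7) → 11/14.
Thus R = 1/(11/14) = 14/11.
Check x = 69/11: the terms alternate in sign and decrease monotonically to 0 in absolute value (size ~ c/n), so the alternating series test gives convergence.
When x = 41/11, the terms are asymptotic to a nonzero constant times 1/n, so the series diverges by limit comparison with Σ 1/n.

(41/11, 69/11]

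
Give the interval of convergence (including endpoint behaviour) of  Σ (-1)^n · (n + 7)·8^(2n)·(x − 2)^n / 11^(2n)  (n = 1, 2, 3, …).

(7/64, 249/64)

Apply the ratio test: |a_{n+1}| / |a_n| = [((n+1) + 7)/(n + 7)] · 64/121, which tends to 64/121 as n → ∞.
The series converges when 64/121 · |x − 2| < 1, giving R = 121/64.
Check x = 249/64: the terms have absolute value of order n, which does not tend to 0, so the series diverges by the divergence test.
Check x = 7/64: the terms do not tend to 0, so the series diverges.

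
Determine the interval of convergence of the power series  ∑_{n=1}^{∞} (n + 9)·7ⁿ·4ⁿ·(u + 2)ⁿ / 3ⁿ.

The ratio of consecutive coefficients is [((n+1) + 9)/(n + 9)] · 7·4/3 → 28/3.
Convergence for |u + 2| · 28/3 < 1, i.e. |u + 2| < 3/28. So R = 3/28.
At u = -53/28: the terms do not tend to 0, so the series diverges.
When u = -59/28, the n-th term does not approach 0; divergence by the term test.

(-59/28, -53/28)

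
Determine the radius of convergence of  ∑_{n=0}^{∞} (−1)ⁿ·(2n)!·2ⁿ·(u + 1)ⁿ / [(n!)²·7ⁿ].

R = 7/8

Apply the ratio test: |a_{n+1}| / |a_n| = (2n+1)·(2n+2)/(n+1)² · 2/7, which tends to 8/7 as n → ∞.
The series converges when 8/7 · |u + 1| < 1, giving R = 7/8.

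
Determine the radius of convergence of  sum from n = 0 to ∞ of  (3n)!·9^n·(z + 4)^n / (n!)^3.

R = 1/243

Ratio test: |a_{n+1}/a_n| = (3n+1)·(3n+2)·(3n+3)/(n+1)³ · 9 → 243 as n → ∞.
Hence the series converges for |z + 4| < 1/(243) = 1/243, so the radius of convergence is 1/243.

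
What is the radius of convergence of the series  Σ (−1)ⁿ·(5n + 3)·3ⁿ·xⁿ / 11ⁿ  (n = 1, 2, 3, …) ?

R = 11/3

The ratio of consecutive coefficients is [(5(n+1) + 3)/(5n + 3)] · 3/11 → 3/11.
Convergence for |x| · 3/11 < 1, i.e. |x| < 11/3. So R = 11/3.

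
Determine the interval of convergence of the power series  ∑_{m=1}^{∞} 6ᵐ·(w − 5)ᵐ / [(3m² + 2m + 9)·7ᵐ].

The ratio of consecutive coefficients is [(3m² + 2m + 9)/(3(m+1)² + 2(m+1) + 9)] · 6/7 → 6/7.
The series converges when 6/7 · |w − 5| < 1, giving R = 7/6.
When w = 37/6, the terms are on the order of 1/m², so the series converges absolutely by comparison with the p-series (p = 2 > 1).
At w = 23/6: the series is dominated by a constant times Σ 1/m², which converges (p = 2 > 1).

[23/6, 37/6]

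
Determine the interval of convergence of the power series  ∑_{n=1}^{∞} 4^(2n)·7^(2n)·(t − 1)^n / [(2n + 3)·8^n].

[97/98, 99/98)

Apply the ratio test: |a_{n+1}| / |a_n| = [(2n + 3)/(2(n+1) + 3)] · 16·49/8, which tends to 98 as n → ∞.
Thus R = 1/(98) = 1/98.
At t = 99/98: the terms behave like c/n; limit comparison with the harmonic series gives divergence.
Endpoint t = 97/98: an alternating series whose terms decrease to 0 in absolute value, so it converges by the Leibniz criterion.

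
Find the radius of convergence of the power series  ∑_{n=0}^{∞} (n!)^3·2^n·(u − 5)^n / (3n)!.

R = 27/2

The ratio of consecutive coefficients is (n+1)³/[(3n+1)·(3n+2)·(3n+3)] · 2 → 2/27.
Hence the series converges for |u − 5| < 1/(2/27) = 27/2, so the radius of convergence is 27/2.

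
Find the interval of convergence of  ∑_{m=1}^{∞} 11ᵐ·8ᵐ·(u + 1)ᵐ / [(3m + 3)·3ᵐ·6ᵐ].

Ratio test: |a_{m+1}/a_m| = [(3m + 3)/(3(m+1) + 3)] · 11·8/(3·6) → 44/9 as m → ∞.
Hence the series converges for |u + 1| < 1/(44/9) = 9/44, so the radius of convergence is 9/44.
Endpoint u = -35/44: the terms behave like c/m; limit comparison with the harmonic series gives divergence.
When u = -53/44, convergence follows from the alternating series test (terms decrease monotonically to 0).

[-53/44, -35/44)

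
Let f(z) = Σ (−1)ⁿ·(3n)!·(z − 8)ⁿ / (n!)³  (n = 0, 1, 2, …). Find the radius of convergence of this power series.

R = 1/27

By the ratio test, |a_{n+1}/a_n| = (3n+1)·(3n+2)·(3n+3)/(n+1)³ → 27.
The series converges when 27 · |z − 8| < 1, giving R = 1/27.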